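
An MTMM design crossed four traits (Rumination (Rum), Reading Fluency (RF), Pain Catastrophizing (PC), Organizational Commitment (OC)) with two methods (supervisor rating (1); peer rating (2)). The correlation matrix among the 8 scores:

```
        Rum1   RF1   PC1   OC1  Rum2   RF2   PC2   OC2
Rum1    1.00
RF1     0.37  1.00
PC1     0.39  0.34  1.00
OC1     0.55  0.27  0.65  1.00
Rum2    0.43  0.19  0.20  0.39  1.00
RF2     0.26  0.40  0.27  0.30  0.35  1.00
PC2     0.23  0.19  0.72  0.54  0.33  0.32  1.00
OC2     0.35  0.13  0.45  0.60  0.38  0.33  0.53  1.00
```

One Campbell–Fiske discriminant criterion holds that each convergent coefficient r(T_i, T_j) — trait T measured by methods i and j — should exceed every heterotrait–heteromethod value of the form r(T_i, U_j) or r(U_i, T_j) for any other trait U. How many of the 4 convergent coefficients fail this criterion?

Checking each validity diagonal entry against its comparison values:
Rum (methods 1·2): 0.43 vs {0.26, 0.19, 0.23, 0.20, 0.35, 0.39} → pass.
RF (methods 1·2): 0.40 vs {0.19, 0.26, 0.19, 0.27, 0.13, 0.30} → pass.
PC (methods 1·2): 0.72 vs {0.20, 0.23, 0.27, 0.19, 0.45, 0.54} → pass.
OC (methods 1·2): 0.60 vs {0.39, 0.35, 0.30, 0.13, 0.54, 0.45} → pass.
0 of 4 fail.

0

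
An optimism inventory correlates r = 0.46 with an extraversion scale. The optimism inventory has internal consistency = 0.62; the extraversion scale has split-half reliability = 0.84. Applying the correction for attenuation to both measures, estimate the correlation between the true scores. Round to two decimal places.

0.64

r_true = r_obs / √(r_xx · r_yy) = 0.46 / √(0.62 × 0.84) = 0.46 / √0.5208 = 0.46 / 0.7217 ≈ 0.64.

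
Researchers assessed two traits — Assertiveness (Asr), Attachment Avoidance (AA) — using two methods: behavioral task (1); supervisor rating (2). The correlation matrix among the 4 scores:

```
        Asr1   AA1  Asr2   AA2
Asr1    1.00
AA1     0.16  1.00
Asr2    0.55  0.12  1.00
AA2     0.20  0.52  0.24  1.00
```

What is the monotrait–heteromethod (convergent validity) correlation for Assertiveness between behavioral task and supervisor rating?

0.55

Same trait (Asr), different methods: r(Asr1, Asr2) = 0.55.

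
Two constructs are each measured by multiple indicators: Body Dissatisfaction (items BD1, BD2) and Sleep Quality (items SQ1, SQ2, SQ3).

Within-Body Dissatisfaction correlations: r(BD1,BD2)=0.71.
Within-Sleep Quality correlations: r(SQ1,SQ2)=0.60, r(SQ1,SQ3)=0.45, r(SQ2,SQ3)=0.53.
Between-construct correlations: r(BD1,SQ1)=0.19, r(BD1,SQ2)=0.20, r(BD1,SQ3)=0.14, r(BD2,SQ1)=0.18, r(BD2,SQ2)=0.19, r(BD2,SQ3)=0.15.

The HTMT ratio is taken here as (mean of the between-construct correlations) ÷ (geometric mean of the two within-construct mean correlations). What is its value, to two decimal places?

Mean heterotrait r = 1.05/6 = 0.1750.
Mean within-BD = 0.71/1 = 0.7100; mean within-SQ = 1.58/3 = 0.5267.
Geometric mean = √(0.7100 × 0.5267) = 0.6115.
HTMT = 0.1750 / 0.6115 = 0.29.

0.29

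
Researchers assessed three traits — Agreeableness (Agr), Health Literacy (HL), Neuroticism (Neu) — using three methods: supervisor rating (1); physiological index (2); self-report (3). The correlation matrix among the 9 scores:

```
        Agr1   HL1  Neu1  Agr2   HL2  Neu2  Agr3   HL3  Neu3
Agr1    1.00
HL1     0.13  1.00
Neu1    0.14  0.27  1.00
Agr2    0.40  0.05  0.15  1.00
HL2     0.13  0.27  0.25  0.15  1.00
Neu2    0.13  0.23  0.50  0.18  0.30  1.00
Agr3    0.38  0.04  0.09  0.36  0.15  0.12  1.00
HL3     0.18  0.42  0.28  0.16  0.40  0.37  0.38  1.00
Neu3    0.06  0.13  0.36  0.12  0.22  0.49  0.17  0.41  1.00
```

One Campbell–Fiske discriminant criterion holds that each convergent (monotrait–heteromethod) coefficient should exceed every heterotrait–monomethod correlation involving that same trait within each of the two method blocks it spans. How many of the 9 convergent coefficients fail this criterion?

Each convergent coefficient versus the relevant comparison correlations:
Agr (methods 1·2): 0.40 vs {0.13, 0.15, 0.14, 0.18} → pass.
Agr (methods 1·3): 0.38 vs {0.13, 0.38, 0.14, 0.17} → fail.
Agr (methods 2·3): 0.36 vs {0.15, 0.38, 0.18, 0.17} → fail.
HL (methods 1·2): 0.27 vs {0.13, 0.15, 0.27, 0.30} → fail.
HL (methods 1·3): 0.42 vs {0.13, 0.38, 0.27, 0.41} → pass.
HL (methods 2·3): 0.40 vs {0.15, 0.38, 0.30, 0.41} → fail.
Neu (methods 1·2): 0.50 vs {0.14, 0.18, 0.27, 0.30} → pass.
Neu (methods 1·3): 0.36 vs {0.14, 0.17, 0.27, 0.41} → fail.
Neu (methods 2·3): 0.49 vs {0.18, 0.17, 0.30, 0.41} → pass.
5 of 9 fail.

5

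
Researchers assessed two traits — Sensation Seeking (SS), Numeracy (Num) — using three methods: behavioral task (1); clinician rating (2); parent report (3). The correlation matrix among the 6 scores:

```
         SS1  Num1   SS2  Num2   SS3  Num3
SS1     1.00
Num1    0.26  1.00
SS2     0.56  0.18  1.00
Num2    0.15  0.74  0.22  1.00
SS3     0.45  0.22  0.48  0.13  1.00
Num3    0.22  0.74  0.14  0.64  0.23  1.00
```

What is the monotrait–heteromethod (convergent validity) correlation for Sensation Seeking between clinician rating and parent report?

Same trait (SS), different methods: r(SS2, SS3) = 0.48.

0.48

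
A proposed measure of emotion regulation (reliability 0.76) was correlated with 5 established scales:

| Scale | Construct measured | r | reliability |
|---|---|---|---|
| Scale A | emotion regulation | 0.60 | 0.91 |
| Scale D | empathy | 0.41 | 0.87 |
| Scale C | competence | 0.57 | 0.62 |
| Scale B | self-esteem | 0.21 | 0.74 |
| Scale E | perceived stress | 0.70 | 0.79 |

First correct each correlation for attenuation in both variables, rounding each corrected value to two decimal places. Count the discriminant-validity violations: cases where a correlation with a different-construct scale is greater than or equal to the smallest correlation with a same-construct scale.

2

Disattenuated r (r / √(r_scale · r_new)):
  Scale A (conv): 0.60 / √(0.91·0.76) = 0.72
  Scale D (disc): 0.41 / √(0.87·0.76) = 0.50
  Scale C (disc): 0.57 / √(0.62·0.76) = 0.83
  Scale B (disc): 0.21 / √(0.74·0.76) = 0.28
  Scale E (disc): 0.70 / √(0.79·0.76) = 0.90
Smallest convergent = 0.72. Discriminant values: 0.50, 0.83, 0.28, 0.90; count ≥ 0.72 → 2.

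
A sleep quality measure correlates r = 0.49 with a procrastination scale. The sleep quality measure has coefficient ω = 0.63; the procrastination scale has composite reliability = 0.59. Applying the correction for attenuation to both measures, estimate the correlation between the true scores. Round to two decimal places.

r_true = r_obs / √(r_xx · r_yy) = 0.49 / √(0.63 × 0.59) = 0.49 / √0.3717 = 0.49 / 0.6097 ≈ 0.80.

0.80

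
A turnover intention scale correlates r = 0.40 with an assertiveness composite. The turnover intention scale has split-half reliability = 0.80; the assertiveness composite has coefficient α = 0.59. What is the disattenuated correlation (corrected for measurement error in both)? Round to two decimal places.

0.58

r_true = r_obs / √(r_xx · r_yy) = 0.40 / √(0.80 × 0.59) = 0.40 / √0.4720 = 0.40 / 0.6870 ≈ 0.58.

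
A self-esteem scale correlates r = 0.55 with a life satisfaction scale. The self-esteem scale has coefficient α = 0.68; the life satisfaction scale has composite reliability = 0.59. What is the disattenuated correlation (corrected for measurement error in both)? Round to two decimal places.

r_true = r_obs / √(r_xx · r_yy) = 0.55 / √(0.68 × 0.59) = 0.55 / √0.4012 = 0.55 / 0.6334 ≈ 0.87.

0.87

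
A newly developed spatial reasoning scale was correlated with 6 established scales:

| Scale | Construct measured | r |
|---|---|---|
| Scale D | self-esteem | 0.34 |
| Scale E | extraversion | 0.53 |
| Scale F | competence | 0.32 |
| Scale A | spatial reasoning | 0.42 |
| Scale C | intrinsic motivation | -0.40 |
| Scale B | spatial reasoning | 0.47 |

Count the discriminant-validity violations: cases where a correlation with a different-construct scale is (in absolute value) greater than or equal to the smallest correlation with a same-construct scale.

Convergent (same construct = spatial reasoning): Scale A, Scale B.
Smallest convergent = 0.42. Discriminant |r|: 0.34, 0.53, 0.32, 0.40; count ≥ 0.42 → 1.

1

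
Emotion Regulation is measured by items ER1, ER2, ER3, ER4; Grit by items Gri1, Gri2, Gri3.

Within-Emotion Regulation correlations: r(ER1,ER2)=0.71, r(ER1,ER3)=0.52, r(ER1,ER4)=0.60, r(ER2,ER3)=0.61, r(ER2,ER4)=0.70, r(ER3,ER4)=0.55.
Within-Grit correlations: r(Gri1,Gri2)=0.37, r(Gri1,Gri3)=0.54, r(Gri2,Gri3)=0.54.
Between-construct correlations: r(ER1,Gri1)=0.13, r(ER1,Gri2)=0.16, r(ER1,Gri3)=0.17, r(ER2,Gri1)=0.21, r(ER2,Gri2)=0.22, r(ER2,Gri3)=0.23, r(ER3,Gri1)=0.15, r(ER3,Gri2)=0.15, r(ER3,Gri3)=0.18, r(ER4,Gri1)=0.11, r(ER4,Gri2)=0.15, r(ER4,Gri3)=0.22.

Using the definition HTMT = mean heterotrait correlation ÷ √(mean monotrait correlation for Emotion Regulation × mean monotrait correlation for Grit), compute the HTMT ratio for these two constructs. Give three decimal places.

Mean heterotrait r = 2.08/12 = 0.1733.
Mean within-ER = 3.69/6 = 0.6150; mean within-Gri = 1.45/3 = 0.4833.
Geometric mean = √(0.6150 × 0.4833) = 0.5452.
HTMT = 0.1733 / 0.5452 = 0.318.

0.318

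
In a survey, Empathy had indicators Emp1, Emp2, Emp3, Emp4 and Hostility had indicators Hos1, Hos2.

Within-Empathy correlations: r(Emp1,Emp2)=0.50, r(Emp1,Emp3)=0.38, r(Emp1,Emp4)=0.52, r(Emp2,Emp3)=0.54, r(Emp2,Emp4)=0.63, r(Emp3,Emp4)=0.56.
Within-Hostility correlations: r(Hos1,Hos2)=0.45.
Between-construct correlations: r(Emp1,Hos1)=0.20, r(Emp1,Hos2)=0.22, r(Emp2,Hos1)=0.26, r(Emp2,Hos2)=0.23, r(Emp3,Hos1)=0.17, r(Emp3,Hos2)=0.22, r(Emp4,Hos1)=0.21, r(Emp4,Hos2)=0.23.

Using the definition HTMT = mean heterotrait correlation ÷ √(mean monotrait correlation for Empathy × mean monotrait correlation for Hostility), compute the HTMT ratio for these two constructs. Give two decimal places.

Mean between = 1.74/8 = 0.2175.
Mean within-Emp = 3.13/6 = 0.5217; mean within-Hos = 0.45/1 = 0.4500.
Geometric mean = √(0.5217 × 0.4500) = 0.4845.
HTMT = 0.2175 / 0.4845 = 0.45.

0.45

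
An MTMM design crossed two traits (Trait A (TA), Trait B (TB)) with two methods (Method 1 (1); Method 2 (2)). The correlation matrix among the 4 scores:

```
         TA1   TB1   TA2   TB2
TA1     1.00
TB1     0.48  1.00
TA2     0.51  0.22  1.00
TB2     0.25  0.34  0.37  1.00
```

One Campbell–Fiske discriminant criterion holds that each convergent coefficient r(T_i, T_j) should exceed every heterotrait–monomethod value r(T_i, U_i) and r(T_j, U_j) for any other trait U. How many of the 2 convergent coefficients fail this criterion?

Convergent coefficients and their comparison sets:
TA (methods 1·2): 0.51 vs {0.48, 0.37} → pass.
TB (methods 1·2): 0.34 vs {0.48, 0.37} → fail.
1 of 2 fail.

1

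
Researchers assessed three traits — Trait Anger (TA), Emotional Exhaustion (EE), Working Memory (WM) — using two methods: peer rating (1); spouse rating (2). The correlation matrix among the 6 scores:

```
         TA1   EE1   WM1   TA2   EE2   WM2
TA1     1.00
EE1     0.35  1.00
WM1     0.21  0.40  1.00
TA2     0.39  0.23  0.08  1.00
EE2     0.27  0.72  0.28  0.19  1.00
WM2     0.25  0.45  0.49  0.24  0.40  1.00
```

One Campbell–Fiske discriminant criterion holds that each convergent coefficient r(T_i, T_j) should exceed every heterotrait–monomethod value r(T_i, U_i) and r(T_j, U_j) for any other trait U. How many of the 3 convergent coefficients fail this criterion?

Convergent coefficients and their comparison sets:
TA (methods 1·2): 0.39 vs {0.35, 0.19, 0.21, 0.24} → pass.
EE (methods 1·2): 0.72 vs {0.35, 0.19, 0.40, 0.40} → pass.
WM (methods 1·2): 0.49 vs {0.21, 0.24, 0.40, 0.40} → pass.
0 of 3 fail.

0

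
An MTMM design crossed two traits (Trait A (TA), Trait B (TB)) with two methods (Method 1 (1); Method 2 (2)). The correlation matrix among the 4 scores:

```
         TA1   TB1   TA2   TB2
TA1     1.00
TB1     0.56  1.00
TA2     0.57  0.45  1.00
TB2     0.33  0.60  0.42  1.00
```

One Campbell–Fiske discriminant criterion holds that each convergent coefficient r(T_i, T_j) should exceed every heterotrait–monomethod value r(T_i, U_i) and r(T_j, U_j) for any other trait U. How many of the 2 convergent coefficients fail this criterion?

Convergent coefficients and their comparison sets:
TA (methods 1·2): 0.57 vs {0.56, 0.42} → pass.
TB (methods 1·2): 0.60 vs {0.56, 0.42} → pass.
0 of 2 fail.

0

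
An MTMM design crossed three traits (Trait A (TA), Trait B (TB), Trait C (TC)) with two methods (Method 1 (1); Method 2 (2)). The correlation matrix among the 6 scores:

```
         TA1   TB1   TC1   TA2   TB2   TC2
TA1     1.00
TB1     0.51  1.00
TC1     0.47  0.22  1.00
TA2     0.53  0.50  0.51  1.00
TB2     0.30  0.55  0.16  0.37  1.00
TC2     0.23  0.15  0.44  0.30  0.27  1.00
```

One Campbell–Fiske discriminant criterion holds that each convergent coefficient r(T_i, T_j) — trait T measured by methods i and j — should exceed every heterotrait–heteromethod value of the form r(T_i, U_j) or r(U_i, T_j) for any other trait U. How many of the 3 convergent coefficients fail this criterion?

1

Each convergent coefficient versus the relevant comparison correlations:
TA (methods 1·2): 0.53 vs {0.30, 0.50, 0.23, 0.51} → pass.
TB (methods 1·2): 0.55 vs {0.50, 0.30, 0.15, 0.16} → pass.
TC (methods 1·2): 0.44 vs {0.51, 0.23, 0.16, 0.15} → fail.
1 of 3 fail.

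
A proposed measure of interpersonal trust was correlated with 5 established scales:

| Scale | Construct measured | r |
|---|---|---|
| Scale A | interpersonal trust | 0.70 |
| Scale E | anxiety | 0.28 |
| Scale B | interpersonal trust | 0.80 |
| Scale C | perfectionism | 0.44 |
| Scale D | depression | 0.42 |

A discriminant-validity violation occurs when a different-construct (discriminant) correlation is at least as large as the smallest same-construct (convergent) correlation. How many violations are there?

0

Convergent (same construct = interpersonal trust): Scale A, Scale B.
Smallest convergent = 0.70. Discriminant values: 0.28, 0.44, 0.42; count ≥ 0.70 → 0.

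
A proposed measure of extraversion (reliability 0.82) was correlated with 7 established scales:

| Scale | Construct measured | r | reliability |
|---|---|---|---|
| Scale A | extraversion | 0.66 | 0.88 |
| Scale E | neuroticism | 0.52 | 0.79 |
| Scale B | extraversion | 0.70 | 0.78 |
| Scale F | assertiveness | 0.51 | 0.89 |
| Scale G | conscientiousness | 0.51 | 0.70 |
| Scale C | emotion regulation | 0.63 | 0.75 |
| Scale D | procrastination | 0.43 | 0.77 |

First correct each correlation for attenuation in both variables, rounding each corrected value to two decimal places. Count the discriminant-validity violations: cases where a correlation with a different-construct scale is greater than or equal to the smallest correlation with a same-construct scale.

Disattenuated r (r / √(r_scale · r_new)):
  Scale A (conv): 0.66 / √(0.88·0.82) = 0.78
  Scale E (disc): 0.52 / √(0.79·0.82) = 0.65
  Scale B (conv): 0.70 / √(0.78·0.82) = 0.88
  Scale F (disc): 0.51 / √(0.89·0.82) = 0.60
  Scale G (disc): 0.51 / √(0.70·0.82) = 0.67
  Scale C (disc): 0.63 / √(0.75·0.82) = 0.80
  Scale D (disc): 0.43 / √(0.77·0.82) = 0.54
Smallest convergent = 0.78. Discriminant values: 0.65, 0.60, 0.67, 0.80, 0.54; count ≥ 0.78 → 1.

1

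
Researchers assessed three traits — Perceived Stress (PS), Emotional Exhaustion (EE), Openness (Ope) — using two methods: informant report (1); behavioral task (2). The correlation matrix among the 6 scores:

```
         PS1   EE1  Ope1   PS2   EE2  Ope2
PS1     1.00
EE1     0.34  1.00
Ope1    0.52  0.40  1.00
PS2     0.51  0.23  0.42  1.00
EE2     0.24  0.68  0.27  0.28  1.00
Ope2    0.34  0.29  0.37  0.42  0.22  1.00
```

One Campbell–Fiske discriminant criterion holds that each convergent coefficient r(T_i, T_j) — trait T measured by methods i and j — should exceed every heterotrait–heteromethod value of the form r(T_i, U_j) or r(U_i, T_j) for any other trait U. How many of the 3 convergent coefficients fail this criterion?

1

Each convergent coefficient versus the relevant comparison correlations:
PS (methods 1·2): 0.51 vs {0.24, 0.23, 0.34, 0.42} → pass.
EE (methods 1·2): 0.68 vs {0.23, 0.24, 0.29, 0.27} → pass.
Ope (methods 1·2): 0.37 vs {0.42, 0.34, 0.27, 0.29} → fail.
1 of 3 fail.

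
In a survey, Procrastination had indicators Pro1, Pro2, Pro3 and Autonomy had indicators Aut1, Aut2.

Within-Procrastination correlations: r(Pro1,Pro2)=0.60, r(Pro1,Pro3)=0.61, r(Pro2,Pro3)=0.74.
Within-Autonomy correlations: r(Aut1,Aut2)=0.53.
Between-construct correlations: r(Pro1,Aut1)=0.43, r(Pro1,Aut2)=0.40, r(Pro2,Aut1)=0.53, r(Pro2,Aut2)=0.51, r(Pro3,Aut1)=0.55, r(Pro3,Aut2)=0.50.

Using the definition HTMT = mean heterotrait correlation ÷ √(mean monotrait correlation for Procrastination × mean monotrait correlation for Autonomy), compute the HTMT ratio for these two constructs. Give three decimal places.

0.829

Between-construct mean = 2.92/6 = 0.4867.
Mean within-Pro = 1.95/3 = 0.6500; mean within-Aut = 0.53/1 = 0.5300.
Geometric mean = √(0.6500 × 0.5300) = 0.5869.
HTMT = 0.4867 / 0.5869 = 0.829.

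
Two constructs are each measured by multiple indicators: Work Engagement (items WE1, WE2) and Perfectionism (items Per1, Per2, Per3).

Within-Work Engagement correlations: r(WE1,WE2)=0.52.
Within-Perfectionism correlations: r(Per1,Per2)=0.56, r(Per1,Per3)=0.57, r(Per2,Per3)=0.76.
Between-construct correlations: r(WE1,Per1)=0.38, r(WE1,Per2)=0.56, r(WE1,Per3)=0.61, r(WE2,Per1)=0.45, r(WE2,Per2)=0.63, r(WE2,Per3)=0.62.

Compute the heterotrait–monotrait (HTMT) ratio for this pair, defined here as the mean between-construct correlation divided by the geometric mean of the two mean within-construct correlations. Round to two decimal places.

0.95

Mean heterotrait r = 3.25/6 = 0.5417.
Mean within-WE = 0.52/1 = 0.5200; mean within-Per = 1.89/3 = 0.6300.
Geometric mean = √(0.5200 × 0.6300) = 0.5724.
HTMT = 0.5417 / 0.5724 = 0.95.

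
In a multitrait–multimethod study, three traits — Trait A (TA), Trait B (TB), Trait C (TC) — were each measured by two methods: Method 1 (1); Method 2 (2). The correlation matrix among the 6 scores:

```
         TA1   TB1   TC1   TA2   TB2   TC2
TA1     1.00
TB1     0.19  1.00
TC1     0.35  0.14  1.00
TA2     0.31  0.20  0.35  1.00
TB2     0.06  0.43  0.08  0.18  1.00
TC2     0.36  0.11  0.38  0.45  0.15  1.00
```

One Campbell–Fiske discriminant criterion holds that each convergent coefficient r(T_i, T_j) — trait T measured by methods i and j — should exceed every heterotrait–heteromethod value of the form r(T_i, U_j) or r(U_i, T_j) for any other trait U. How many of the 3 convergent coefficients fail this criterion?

1

Each convergent coefficient versus the relevant comparison correlations:
TA (methods 1·2): 0.31 vs {0.06, 0.20, 0.36, 0.35} → fail.
TB (methods 1·2): 0.43 vs {0.20, 0.06, 0.11, 0.08} → pass.
TC (methods 1·2): 0.38 vs {0.35, 0.36, 0.08, 0.11} → pass.
1 of 3 fail.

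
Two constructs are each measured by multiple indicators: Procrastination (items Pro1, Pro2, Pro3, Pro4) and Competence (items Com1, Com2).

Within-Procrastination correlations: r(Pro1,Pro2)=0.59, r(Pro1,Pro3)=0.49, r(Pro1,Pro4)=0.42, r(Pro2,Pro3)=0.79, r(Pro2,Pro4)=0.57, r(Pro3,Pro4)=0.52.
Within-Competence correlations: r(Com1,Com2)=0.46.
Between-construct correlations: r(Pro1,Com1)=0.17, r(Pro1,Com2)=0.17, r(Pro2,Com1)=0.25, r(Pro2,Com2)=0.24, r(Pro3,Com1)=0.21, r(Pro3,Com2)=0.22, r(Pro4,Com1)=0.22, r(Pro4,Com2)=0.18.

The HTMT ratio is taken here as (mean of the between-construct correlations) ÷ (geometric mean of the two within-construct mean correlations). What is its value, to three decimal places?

0.408

Mean between = 1.66/8 = 0.2075.
Mean within-Pro = 3.38/6 = 0.5633; mean within-Com = 0.46/1 = 0.4600.
Geometric mean = √(0.5633 × 0.4600) = 0.5090.
HTMT = 0.2075 / 0.5090 = 0.408.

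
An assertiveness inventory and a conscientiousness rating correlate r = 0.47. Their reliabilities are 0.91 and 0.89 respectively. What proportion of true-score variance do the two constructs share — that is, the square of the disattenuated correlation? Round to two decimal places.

0.27

Disattenuated r = 0.47 / √(0.91 × 0.89) = 0.47 / 0.8999 = 0.5223.
Shared true-score variance = 0.5223² = 0.2728 ≈ 0.27.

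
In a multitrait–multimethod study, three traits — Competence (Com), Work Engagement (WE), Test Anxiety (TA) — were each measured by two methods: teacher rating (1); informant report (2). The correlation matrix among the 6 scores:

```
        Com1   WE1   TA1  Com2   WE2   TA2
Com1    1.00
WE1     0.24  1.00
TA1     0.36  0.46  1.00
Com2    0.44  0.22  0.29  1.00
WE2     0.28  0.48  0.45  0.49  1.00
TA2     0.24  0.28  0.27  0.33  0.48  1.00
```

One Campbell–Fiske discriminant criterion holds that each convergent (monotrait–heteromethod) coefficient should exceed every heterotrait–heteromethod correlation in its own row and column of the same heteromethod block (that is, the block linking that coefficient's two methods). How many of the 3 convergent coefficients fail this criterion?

1

Convergent coefficients and their comparison sets:
Com (methods 1·2): 0.44 vs {0.28, 0.22, 0.24, 0.29} → pass.
WE (methods 1·2): 0.48 vs {0.22, 0.28, 0.28, 0.45} → pass.
TA (methods 1·2): 0.27 vs {0.29, 0.24, 0.45, 0.28} → fail.
1 of 3 fail.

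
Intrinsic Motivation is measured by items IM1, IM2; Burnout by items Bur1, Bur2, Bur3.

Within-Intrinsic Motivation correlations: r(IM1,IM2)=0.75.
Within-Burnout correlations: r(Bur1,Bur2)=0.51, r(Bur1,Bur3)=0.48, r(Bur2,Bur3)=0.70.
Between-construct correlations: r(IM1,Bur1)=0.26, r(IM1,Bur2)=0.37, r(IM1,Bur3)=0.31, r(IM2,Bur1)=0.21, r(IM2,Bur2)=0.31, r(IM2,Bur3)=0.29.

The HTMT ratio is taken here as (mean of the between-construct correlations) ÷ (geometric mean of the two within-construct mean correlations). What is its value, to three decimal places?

0.449

Mean between = 1.75/6 = 0.2917.
Mean within-IM = 0.75/1 = 0.7500; mean within-Bur = 1.69/3 = 0.5633.
Geometric mean = √(0.7500 × 0.5633) = 0.6500.
HTMT = 0.2917 / 0.6500 = 0.449.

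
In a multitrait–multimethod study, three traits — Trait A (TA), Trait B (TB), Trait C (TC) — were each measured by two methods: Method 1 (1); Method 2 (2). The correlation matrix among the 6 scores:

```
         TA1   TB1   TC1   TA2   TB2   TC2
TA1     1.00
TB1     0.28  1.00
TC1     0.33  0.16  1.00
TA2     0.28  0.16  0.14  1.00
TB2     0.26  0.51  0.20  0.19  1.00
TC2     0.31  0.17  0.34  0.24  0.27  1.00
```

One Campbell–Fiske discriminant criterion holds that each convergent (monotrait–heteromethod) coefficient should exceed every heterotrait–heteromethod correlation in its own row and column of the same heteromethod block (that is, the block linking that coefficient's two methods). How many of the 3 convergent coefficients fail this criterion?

Convergent coefficients and their comparison sets:
TA (methods 1·2): 0.28 vs {0.26, 0.16, 0.31, 0.14} → fail.
TB (methods 1·2): 0.51 vs {0.16, 0.26, 0.17, 0.20} → pass.
TC (methods 1·2): 0.34 vs {0.14, 0.31, 0.20, 0.17} → pass.
1 of 3 fail.

1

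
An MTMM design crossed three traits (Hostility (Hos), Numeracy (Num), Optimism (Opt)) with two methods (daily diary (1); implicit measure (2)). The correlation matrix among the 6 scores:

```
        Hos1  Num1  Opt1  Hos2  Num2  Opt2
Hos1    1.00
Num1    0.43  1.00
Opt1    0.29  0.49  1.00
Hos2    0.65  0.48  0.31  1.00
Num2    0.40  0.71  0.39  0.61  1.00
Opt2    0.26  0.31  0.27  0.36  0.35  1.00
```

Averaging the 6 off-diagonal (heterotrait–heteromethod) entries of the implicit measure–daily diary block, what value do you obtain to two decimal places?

0.36

HTHM values (method 2 × method 1): 0.48, 0.31, 0.40, 0.39, 0.26, 0.31; mean = 2.15/6 = 0.36.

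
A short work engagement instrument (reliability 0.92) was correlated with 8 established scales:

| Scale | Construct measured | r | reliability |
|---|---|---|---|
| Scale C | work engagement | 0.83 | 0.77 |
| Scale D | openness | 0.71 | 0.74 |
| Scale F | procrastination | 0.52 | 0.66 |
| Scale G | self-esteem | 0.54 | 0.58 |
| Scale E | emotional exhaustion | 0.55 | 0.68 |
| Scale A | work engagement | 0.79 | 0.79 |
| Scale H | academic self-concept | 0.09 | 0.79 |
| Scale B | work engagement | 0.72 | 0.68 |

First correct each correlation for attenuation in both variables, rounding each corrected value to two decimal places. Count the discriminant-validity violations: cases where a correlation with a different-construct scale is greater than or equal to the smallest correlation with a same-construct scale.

Disattenuated r (r / √(r_scale · r_new)):
  Scale C (conv): 0.83 / √(0.77·0.92) = 0.99
  Scale D (disc): 0.71 / √(0.74·0.92) = 0.86
  Scale F (disc): 0.52 / √(0.66·0.92) = 0.67
  Scale G (disc): 0.54 / √(0.58·0.92) = 0.74
  Scale E (disc): 0.55 / √(0.68·0.92) = 0.70
  Scale A (conv): 0.79 / √(0.79·0.92) = 0.93
  Scale H (disc): 0.09 / √(0.79·0.92) = 0.11
  Scale B (conv): 0.72 / √(0.68·0.92) = 0.91
Smallest convergent = 0.91. Discriminant values: 0.86, 0.67, 0.74, 0.70, 0.11; count ≥ 0.91 → 0.

0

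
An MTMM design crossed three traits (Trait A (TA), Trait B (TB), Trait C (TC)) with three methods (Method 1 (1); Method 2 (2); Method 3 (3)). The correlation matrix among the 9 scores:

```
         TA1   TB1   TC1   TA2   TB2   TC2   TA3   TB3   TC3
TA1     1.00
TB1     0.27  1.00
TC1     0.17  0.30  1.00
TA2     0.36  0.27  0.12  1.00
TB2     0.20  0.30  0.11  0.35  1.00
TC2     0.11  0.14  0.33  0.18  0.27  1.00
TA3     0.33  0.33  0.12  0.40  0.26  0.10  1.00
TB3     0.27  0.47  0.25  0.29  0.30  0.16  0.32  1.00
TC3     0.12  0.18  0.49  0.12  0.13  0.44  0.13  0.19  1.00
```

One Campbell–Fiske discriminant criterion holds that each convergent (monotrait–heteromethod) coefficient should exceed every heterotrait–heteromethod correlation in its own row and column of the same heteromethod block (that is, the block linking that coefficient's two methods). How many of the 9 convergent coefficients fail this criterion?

1

Convergent coefficients and their comparison sets:
TA (methods 1·2): 0.36 vs {0.20, 0.27, 0.11, 0.12} → pass.
TA (methods 1·3): 0.33 vs {0.27, 0.33, 0.12, 0.12} → fail.
TA (methods 2·3): 0.40 vs {0.29, 0.26, 0.12, 0.10} → pass.
TB (methods 1·2): 0.30 vs {0.27, 0.20, 0.14, 0.11} → pass.
TB (methods 1·3): 0.47 vs {0.33, 0.27, 0.18, 0.25} → pass.
TB (methods 2·3): 0.30 vs {0.26, 0.29, 0.13, 0.16} → pass.
TC (methods 1·2): 0.33 vs {0.12, 0.11, 0.11, 0.14} → pass.
TC (methods 1·3): 0.49 vs {0.12, 0.12, 0.25, 0.18} → pass.
TC (methods 2·3): 0.44 vs {0.10, 0.12, 0.16, 0.13} → pass.
1 of 9 fail.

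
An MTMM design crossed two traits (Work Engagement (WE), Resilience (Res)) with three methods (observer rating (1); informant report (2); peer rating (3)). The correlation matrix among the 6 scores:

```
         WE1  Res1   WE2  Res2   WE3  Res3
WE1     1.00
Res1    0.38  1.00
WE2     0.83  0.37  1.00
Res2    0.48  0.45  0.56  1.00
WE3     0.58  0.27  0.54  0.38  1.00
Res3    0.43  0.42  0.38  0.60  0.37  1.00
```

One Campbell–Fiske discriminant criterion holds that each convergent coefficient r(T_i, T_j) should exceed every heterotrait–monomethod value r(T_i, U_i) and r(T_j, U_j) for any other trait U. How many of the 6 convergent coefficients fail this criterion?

2

Convergent coefficients and their comparison sets:
WE (methods 1·2): 0.83 vs {0.38, 0.56} → pass.
WE (methods 1·3): 0.58 vs {0.38, 0.37} → pass.
WE (methods 2·3): 0.54 vs {0.56, 0.37} → fail.
Res (methods 1·2): 0.45 vs {0.38, 0.56} → fail.
Res (methods 1·3): 0.42 vs {0.38, 0.37} → pass.
Res (methods 2·3): 0.60 vs {0.56, 0.37} → pass.
2 of 6 fail.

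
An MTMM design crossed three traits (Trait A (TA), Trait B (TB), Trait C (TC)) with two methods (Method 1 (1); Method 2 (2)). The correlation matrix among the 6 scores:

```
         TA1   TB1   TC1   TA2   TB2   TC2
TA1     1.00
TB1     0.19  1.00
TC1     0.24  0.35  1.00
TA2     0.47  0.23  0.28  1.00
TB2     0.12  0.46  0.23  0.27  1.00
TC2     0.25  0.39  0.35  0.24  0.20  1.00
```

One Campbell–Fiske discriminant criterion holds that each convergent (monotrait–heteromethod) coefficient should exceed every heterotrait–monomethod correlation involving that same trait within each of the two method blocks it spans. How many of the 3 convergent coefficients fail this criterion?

1

Checking each validity diagonal entry against its comparison values:
TA (methods 1·2): 0.47 vs {0.19, 0.27, 0.24, 0.24} → pass.
TB (methods 1·2): 0.46 vs {0.19, 0.27, 0.35, 0.20} → pass.
TC (methods 1·2): 0.35 vs {0.24, 0.24, 0.35, 0.20} → fail.
1 of 3 fail.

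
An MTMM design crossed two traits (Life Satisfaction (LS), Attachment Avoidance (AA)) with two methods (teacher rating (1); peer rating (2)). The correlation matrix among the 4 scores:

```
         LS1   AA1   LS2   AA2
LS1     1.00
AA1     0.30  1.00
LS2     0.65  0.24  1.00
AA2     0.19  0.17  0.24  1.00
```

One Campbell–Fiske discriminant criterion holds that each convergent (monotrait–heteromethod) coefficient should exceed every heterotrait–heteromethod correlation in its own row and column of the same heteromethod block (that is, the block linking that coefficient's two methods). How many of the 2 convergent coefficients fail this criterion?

1

Checking each validity diagonal entry against its comparison values:
LS (methods 1·2): 0.65 vs {0.19, 0.24} → pass.
AA (methods 1·2): 0.17 vs {0.24, 0.19} → fail.
1 of 2 fail.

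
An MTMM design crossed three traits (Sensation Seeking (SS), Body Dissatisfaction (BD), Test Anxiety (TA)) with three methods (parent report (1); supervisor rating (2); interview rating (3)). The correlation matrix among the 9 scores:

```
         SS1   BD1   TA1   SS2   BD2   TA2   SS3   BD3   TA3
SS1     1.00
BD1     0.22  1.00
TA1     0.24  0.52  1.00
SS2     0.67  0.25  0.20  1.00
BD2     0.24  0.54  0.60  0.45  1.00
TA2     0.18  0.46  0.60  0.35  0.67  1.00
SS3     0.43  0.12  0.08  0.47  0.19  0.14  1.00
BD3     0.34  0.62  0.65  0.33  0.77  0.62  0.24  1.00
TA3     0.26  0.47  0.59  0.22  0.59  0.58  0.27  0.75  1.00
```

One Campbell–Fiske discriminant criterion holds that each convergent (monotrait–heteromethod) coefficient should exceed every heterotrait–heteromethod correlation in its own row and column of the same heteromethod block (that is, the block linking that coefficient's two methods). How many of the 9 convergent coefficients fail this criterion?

5

Checking each validity diagonal entry against its comparison values:
SS (methods 1·2): 0.67 vs {0.24, 0.25, 0.18, 0.20} → pass.
SS (methods 1·3): 0.43 vs {0.34, 0.12, 0.26, 0.08} → pass.
SS (methods 2·3): 0.47 vs {0.33, 0.19, 0.22, 0.14} → pass.
BD (methods 1·2): 0.54 vs {0.25, 0.24, 0.46, 0.60} → fail.
BD (methods 1·3): 0.62 vs {0.12, 0.34, 0.47, 0.65} → fail.
BD (methods 2·3): 0.77 vs {0.19, 0.33, 0.59, 0.62} → pass.
TA (methods 1·2): 0.60 vs {0.20, 0.18, 0.60, 0.46} → fail.
TA (methods 1·3): 0.59 vs {0.08, 0.26, 0.65, 0.47} → fail.
TA (methods 2·3): 0.58 vs {0.14, 0.22, 0.62, 0.59} → fail.
5 of 9 fail.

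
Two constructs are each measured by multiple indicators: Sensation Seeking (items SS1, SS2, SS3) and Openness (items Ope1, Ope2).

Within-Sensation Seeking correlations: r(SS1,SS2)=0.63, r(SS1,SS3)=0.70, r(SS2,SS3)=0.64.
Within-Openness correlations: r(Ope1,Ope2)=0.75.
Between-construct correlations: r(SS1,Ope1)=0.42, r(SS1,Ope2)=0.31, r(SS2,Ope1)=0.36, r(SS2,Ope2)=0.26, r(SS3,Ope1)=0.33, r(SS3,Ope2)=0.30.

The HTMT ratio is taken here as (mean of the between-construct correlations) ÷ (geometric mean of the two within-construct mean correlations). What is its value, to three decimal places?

0.470

Mean between = 1.98/6 = 0.3300.
Mean within-SS = 1.97/3 = 0.6567; mean within-Ope = 0.75/1 = 0.7500.
Geometric mean = √(0.6567 × 0.7500) = 0.7018.
HTMT = 0.3300 / 0.7018 = 0.470.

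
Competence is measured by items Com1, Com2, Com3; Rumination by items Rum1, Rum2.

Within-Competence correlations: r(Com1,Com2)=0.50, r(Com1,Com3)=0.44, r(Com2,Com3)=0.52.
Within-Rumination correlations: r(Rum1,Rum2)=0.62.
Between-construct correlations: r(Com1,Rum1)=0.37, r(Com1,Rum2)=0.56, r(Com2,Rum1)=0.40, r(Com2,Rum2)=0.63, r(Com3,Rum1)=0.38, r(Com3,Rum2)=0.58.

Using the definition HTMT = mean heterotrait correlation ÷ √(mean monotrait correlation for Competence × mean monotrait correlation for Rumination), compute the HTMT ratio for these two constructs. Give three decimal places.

0.886

Mean between = 2.92/6 = 0.4867.
Mean within-Com = 1.46/3 = 0.4867; mean within-Rum = 0.62/1 = 0.6200.
Geometric mean = √(0.4867 × 0.6200) = 0.5493.
HTMT = 0.4867 / 0.5493 = 0.886.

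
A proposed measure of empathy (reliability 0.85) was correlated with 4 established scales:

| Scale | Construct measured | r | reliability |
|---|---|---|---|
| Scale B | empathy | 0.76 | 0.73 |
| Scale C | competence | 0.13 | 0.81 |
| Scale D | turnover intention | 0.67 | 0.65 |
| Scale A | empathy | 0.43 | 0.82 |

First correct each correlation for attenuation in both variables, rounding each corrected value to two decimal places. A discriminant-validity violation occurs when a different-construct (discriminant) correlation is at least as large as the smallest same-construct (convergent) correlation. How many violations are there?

Disattenuated r (r / √(r_scale · r_new)):
  Scale B (conv): 0.76 / √(0.73·0.85) = 0.96
  Scale C (disc): 0.13 / √(0.81·0.85) = 0.16
  Scale D (disc): 0.67 / √(0.65·0.85) = 0.90
  Scale A (conv): 0.43 / √(0.82·0.85) = 0.52
Smallest convergent = 0.52. Discriminant values: 0.16, 0.90; count ≥ 0.52 → 1.

1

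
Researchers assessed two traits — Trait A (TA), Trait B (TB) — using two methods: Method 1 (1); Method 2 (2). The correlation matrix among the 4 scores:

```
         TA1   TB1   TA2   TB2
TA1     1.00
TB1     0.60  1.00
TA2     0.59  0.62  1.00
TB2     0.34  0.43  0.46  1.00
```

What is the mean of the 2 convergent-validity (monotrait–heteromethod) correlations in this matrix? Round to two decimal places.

0.51

Convergent values: 0.59, 0.43; mean = 1.02/2 = 0.51.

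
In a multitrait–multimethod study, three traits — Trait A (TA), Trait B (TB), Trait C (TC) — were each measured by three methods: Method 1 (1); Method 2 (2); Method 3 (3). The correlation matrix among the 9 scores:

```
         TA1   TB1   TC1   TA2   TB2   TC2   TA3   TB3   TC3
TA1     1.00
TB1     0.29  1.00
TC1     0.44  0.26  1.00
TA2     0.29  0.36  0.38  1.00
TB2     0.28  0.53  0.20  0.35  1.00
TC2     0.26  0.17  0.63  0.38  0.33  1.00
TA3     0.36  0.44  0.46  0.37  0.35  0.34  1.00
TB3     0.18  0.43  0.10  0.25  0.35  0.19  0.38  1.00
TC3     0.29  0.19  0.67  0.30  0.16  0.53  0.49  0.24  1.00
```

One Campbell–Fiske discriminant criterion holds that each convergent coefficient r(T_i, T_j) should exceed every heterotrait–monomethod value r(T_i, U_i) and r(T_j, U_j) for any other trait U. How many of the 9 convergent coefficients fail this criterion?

4

Checking each validity diagonal entry against its comparison values:
TA (methods 1·2): 0.29 vs {0.29, 0.35, 0.44, 0.38} → fail.
TA (methods 1·3): 0.36 vs {0.29, 0.38, 0.44, 0.49} → fail.
TA (methods 2·3): 0.37 vs {0.35, 0.38, 0.38, 0.49} → fail.
TB (methods 1·2): 0.53 vs {0.29, 0.35, 0.26, 0.33} → pass.
TB (methods 1·3): 0.43 vs {0.29, 0.38, 0.26, 0.24} → pass.
TB (methods 2·3): 0.35 vs {0.35, 0.38, 0.33, 0.24} → fail.
TC (methods 1·2): 0.63 vs {0.44, 0.38, 0.26, 0.33} → pass.
TC (methods 1·3): 0.67 vs {0.44, 0.49, 0.26, 0.24} → pass.
TC (methods 2·3): 0.53 vs {0.38, 0.49, 0.33, 0.24} → pass.
4 of 9 fail.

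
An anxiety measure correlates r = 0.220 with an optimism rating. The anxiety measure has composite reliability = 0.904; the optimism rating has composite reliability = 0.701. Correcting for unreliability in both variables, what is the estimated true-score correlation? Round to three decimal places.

0.276

r_true = r_obs / √(r_xx · r_yy) = 0.220 / √(0.904 × 0.701) = 0.220 / √0.633704 = 0.220 / 0.7961 ≈ 0.276.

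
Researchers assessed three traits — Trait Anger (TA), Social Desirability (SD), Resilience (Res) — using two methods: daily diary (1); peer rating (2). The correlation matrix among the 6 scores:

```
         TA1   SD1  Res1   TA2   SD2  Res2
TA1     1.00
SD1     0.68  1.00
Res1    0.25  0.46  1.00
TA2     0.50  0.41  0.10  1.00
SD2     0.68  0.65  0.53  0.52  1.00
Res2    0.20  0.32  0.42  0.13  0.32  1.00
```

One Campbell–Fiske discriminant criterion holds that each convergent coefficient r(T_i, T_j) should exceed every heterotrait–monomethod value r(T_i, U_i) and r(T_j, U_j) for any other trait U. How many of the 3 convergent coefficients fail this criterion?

Convergent coefficients and their comparison sets:
TA (methods 1·2): 0.50 vs {0.68, 0.52, 0.25, 0.13} → fail.
SD (methods 1·2): 0.65 vs {0.68, 0.52, 0.46, 0.32} → fail.
Res (methods 1·2): 0.42 vs {0.25, 0.13, 0.46, 0.32} → fail.
3 of 3 fail.

3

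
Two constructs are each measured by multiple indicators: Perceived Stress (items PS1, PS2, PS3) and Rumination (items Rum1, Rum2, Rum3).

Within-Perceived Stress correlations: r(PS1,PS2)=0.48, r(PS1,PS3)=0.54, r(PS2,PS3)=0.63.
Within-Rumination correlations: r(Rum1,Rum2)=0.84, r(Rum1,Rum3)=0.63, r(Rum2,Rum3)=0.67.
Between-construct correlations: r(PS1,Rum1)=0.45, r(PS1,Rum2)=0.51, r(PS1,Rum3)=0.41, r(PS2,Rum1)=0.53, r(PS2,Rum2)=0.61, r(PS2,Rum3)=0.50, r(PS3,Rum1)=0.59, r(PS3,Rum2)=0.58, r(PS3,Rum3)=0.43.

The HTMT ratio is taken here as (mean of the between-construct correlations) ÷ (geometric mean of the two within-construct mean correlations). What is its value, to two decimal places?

Mean heterotrait r = 4.61/9 = 0.5122.
Mean within-PS = 1.65/3 = 0.5500; mean within-Rum = 2.14/3 = 0.7133.
Geometric mean = √(0.5500 × 0.7133) = 0.6264.
HTMT = 0.5122 / 0.6264 = 0.82.

0.82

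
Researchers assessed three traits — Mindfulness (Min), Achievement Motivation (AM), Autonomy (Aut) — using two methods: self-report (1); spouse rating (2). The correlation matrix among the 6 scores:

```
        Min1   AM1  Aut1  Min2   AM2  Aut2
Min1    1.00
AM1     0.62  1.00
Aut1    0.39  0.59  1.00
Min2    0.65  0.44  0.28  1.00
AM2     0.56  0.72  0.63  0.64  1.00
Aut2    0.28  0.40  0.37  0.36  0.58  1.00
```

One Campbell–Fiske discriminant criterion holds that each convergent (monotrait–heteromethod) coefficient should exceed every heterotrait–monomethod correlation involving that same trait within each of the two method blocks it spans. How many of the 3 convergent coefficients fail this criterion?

1

Convergent coefficients and their comparison sets:
Min (methods 1·2): 0.65 vs {0.62, 0.64, 0.39, 0.36} → pass.
AM (methods 1·2): 0.72 vs {0.62, 0.64, 0.59, 0.58} → pass.
Aut (methods 1·2): 0.37 vs {0.39, 0.36, 0.59, 0.58} → fail.
1 of 3 fail.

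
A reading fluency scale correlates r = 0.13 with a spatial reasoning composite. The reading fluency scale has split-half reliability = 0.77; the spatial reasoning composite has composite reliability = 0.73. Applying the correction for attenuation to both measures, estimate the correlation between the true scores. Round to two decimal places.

0.17

r_true = r_obs / √(r_xx · r_yy) = 0.13 / √(0.77 × 0.73) = 0.13 / √0.5621 = 0.13 / 0.7497 ≈ 0.17.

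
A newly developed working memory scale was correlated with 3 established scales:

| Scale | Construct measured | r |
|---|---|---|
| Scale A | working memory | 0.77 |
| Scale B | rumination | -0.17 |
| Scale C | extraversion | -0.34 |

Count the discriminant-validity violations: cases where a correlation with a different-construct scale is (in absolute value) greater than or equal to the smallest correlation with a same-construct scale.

Convergent (same construct = working memory): Scale A.
Smallest convergent = 0.77. Discriminant |r|: 0.17, 0.34; count ≥ 0.77 → 0.

0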